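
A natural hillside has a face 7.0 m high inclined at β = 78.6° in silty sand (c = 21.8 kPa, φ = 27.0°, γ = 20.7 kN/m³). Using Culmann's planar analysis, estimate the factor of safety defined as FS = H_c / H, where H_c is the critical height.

FS = 1.39

H_c = (4c/γ) · sinβ cosφ / [1 − cos(β − φ)]
    = (4·21.8/20.7) · sin78.6°·cos27.0° / [1 − cos51.6°]
    = 4.213 · 0.8734 / 0.3789 = 9.71 m
FS = H_c / H = 9.71 / 7.0 = 1.387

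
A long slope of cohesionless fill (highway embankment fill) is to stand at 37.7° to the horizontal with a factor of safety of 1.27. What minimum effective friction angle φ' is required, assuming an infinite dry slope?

φ' = 44.5°

FS = tanφ'/tanβ ⇒ tanφ' = FS · tanβ = 1.27 · tan37.7° = 0.9816
φ' = arctan(0.9816) = 44.47°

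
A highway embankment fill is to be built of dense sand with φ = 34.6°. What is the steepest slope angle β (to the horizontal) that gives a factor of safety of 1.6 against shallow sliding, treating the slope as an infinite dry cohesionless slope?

β = 23.3°

For an infinite dry cohesionless slope FS = tanφ/tanβ, so tanβ = tanφ / FS.
tanβ = tan34.6° / 1.6 = 0.6899 / 1.6 = 0.4312
β = arctan(0.4312) = 23.32°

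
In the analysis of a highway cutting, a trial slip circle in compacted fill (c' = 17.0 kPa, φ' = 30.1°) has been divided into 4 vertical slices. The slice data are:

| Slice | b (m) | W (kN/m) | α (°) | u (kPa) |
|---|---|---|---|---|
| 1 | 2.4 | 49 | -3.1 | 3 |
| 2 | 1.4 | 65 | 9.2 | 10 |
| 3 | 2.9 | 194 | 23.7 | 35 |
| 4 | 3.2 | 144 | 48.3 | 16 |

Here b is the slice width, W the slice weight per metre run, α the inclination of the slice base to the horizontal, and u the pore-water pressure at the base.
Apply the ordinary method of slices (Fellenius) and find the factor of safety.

FS = 1.57

Ordinary method of slices: FS = Σ[c'·Δl_i + (W_i cosα_i − u_i·Δl_i)·tanφ'] / Σ W_i sinα_i, with Δl_i = b_i / cosα_i.
Slice 1: Δl = 2.4/cos(-3.1°) = 2.404 m; N'_1 = 49·cos(-3.1°) − 3·2.404 = 41.7; c'Δl = 40.86; W sinα = -2.6
Slice 2: Δl = 1.4/cos9.2° = 1.418 m; N'_2 = 65·cos9.2° − 10·1.418 = 50.0; c'Δl = 24.11; W sinα = 10.4
Slice 3: Δl = 2.9/cos23.7° = 3.167 m; N'_3 = 194·cos23.7° − 35·3.167 = 66.8; c'Δl = 53.84; W sinα = 78.0
Slice 4: Δl = 3.2/cos48.3° = 4.810 m; N'_4 = 144·cos48.3° − 16·4.810 = 18.8; c'Δl = 81.78; W sinα = 107.5
Σc'Δl = 200.6 kN/m; ΣN' = 177.3 kN/m; ΣW sinα = 193.2 kN/m
Resisting = 200.6 + 177.3·tan30.1° = 200.6 + 102.8 = 303.4 kN/m
FS = 303.4 / 193.2 = 1.570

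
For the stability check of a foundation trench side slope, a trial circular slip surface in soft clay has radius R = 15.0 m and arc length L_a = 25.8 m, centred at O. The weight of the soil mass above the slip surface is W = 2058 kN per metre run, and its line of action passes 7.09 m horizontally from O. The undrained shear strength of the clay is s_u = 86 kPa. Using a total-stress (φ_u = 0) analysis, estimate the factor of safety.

FS = 2.28

Taking moments about the centre O, the resisting moment is provided by the undrained shear strength acting along the arc:
M_R = s_u·L_a·R = 86·25.80·15.0 = 33282.0 kN·m/m
M_D = W·d = 2058·7.09 = 14591.2 kN·m/m
FS = M_R / M_D = 33282.0 / 14591.2 = 2.281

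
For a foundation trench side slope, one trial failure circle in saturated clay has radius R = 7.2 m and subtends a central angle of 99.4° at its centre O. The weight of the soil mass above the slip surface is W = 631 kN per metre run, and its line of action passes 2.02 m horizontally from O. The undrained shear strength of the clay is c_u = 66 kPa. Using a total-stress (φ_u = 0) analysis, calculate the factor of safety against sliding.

Taking moments about the centre O, the resisting moment is provided by the undrained shear strength acting along the arc:
Arc length L_a = R·θ = 7.2·(99.4°·π/180) = 7.2·1.7349 = 12.49 m
M_R = c_u·L_a·R = 66·12.49·7.2 = 5935.7 kN·m/m
M_D = W·d = 631·2.02 = 1274.6 kN·m/m
FS = M_R / M_D = 5935.7 / 1274.6 = 4.657

FS = 4.66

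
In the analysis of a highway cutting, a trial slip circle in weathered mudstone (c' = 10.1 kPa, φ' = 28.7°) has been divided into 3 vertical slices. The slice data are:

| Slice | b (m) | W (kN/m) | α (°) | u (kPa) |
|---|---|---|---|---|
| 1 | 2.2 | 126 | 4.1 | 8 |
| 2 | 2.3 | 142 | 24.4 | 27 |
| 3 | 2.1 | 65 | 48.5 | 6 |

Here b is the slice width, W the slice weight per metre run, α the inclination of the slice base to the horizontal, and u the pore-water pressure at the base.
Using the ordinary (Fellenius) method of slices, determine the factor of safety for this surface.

FS = 1.59

Ordinary method of slices: FS = Σ[c'·Δl_i + (W_i cosα_i − u_i·Δl_i)·tanφ'] / Σ W_i sinα_i, with Δl_i = b_i / cosα_i.
Slice 1: Δl = 2.2/cos4.1° = 2.206 m; N'_1 = 126·cos4.1° − 8·2.206 = 108.0; c'Δl = 22.28; W sinα = 9.0
Slice 2: Δl = 2.3/cos24.4° = 2.526 m; N'_2 = 142·cos24.4° − 27·2.526 = 61.1; c'Δl = 25.51; W sinα = 58.7
Slice 3: Δl = 2.1/cos48.5° = 3.169 m; N'_3 = 65·cos48.5° − 6·3.169 = 24.1; c'Δl = 32.01; W sinα = 48.7
Σc'Δl = 79.8 kN/m; ΣN' = 193.2 kN/m; ΣW sinα = 116.4 kN/m
Resisting = 79.8 + 193.2·tan28.7° = 79.8 + 105.8 = 185.6 kN/m
FS = 185.6 / 116.4 = 1.595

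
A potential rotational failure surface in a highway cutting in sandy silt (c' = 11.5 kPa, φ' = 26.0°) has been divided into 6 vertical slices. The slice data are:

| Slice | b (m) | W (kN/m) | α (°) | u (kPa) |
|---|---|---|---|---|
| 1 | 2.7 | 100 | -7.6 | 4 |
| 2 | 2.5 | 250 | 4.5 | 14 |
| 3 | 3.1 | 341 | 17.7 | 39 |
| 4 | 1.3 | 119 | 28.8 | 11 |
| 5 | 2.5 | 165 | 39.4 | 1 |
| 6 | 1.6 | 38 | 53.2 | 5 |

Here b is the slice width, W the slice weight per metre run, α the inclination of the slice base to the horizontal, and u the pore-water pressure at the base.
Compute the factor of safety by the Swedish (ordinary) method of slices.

FS = 1.77

Ordinary method of slices: FS = Σ[c'·Δl_i + (W_i cosα_i − u_i·Δl_i)·tanφ'] / Σ W_i sinα_i, with Δl_i = b_i / cosα_i.
Slice 1: Δl = 2.7/cos(-7.6°) = 2.724 m; N'_1 = 100·cos(-7.6°) − 4·2.724 = 88.2; c'Δl = 31.33; W sinα = -13.2
Slice 2: Δl = 2.5/cos4.5° = 2.508 m; N'_2 = 250·cos4.5° − 14·2.508 = 214.1; c'Δl = 28.84; W sinα = 19.6
Slice 3: Δl = 3.1/cos17.7° = 3.254 m; N'_3 = 341·cos17.7° − 39·3.254 = 197.9; c'Δl = 37.42; W sinα = 103.7
Slice 4: Δl = 1.3/cos28.8° = 1.483 m; N'_4 = 119·cos28.8° − 11·1.483 = 88.0; c'Δl = 17.06; W sinα = 57.3
Slice 5: Δl = 2.5/cos39.4° = 3.235 m; N'_5 = 165·cos39.4° − 1·3.235 = 124.3; c'Δl = 37.21; W sinα = 104.7
Slice 6: Δl = 1.6/cos53.2° = 2.671 m; N'_6 = 38·cos53.2° − 5·2.671 = 9.4; c'Δl = 30.72; W sinα = 30.4
Σc'Δl = 182.6 kN/m; ΣN' = 721.9 kN/m; ΣW sinα = 302.6 kN/m
Resisting = 182.6 + 721.9·tan26.0° = 182.6 + 352.1 = 534.7 kN/m
FS = 534.7 / 302.6 = 1.767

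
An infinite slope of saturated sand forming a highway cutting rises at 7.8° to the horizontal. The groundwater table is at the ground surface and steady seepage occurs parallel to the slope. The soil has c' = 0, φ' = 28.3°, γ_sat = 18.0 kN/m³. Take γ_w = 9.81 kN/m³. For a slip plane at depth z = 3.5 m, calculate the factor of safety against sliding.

FS = 1.79

With seepage parallel to the slope and the water table at the surface, the effective normal stress on the slip plane uses the buoyant unit weight γ' = γ_sat − γ_w while the driving shear stress uses γ_sat:
FS = [c' + γ' z cos²β tanφ'] / [γ_sat z sinβ cosβ]
(For c' = 0 this reduces to FS = (γ'/γ_sat)·tanφ'/tanβ.)
γ' = 18.0 − 9.81 = 8.19 kN/m³
Numerator = 0.0 + 8.19·3.5·cos²7.8°·tan28.3° = 0.0 + 8.19·3.5·0.9816·0.5384 = 15.150 kPa
Denominator = 18.0·3.5·sin7.8°·cos7.8° = 18.0·3.5·0.1357·0.9907 = 8.471 kPa
FS = 15.150 / 8.471 = 1.788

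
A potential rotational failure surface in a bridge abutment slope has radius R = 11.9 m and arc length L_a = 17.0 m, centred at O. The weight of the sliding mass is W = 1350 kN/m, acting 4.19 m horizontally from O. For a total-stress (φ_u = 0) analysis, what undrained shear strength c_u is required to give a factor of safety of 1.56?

FS = c_u·L_a·R / (W·d), so c_u = FS·W·d / (L_a·R).
c_u = 1.56·1350·4.19 / (17.00·11.9) = 8824.1 / 202.30 = 43.62 kPa

c_u = 43.6 kPa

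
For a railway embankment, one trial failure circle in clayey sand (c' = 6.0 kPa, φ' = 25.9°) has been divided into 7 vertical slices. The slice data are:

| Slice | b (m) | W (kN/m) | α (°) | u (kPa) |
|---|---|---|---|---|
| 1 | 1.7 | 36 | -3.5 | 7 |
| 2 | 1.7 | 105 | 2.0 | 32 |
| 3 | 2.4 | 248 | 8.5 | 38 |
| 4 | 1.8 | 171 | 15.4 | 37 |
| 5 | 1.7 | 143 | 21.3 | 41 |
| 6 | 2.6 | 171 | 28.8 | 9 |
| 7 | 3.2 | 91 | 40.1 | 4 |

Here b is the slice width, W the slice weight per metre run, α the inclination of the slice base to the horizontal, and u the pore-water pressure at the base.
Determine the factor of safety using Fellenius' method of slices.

Ordinary method of slices: FS = Σ[c'·Δl_i + (W_i cosα_i − u_i·Δl_i)·tanφ'] / Σ W_i sinα_i, with Δl_i = b_i / cosα_i.
Slice 1: Δl = 1.7/cos(-3.5°) = 1.703 m; N'_1 = 36·cos(-3.5°) − 7·1.703 = 24.0; c'Δl = 10.22; W sinα = -2.2
Slice 2: Δl = 1.7/cos2.0° = 1.701 m; N'_2 = 105·cos2.0° − 32·1.701 = 50.5; c'Δl = 10.21; W sinα = 3.7
Slice 3: Δl = 2.4/cos8.5° = 2.427 m; N'_3 = 248·cos8.5° − 38·2.427 = 153.1; c'Δl = 14.56; W sinα = 36.7
Slice 4: Δl = 1.8/cos15.4° = 1.867 m; N'_4 = 171·cos15.4° − 37·1.867 = 95.8; c'Δl = 11.20; W sinα = 45.4
Slice 5: Δl = 1.7/cos21.3° = 1.825 m; N'_5 = 143·cos21.3° − 41·1.825 = 58.4; c'Δl = 10.95; W sinα = 51.9
Slice 6: Δl = 2.6/cos28.8° = 2.967 m; N'_6 = 171·cos28.8° − 9·2.967 = 123.1; c'Δl = 17.80; W sinα = 82.4
Slice 7: Δl = 3.2/cos40.1° = 4.183 m; N'_7 = 91·cos40.1° − 4·4.183 = 52.9; c'Δl = 25.10; W sinα = 58.6
Σc'Δl = 100.0 kN/m; ΣN' = 557.8 kN/m; ΣW sinα = 276.5 kN/m
Resisting = 100.0 + 557.8·tan25.9° = 100.0 + 270.9 = 370.9 kN/m
FS = 370.9 / 276.5 = 1.342

FS = 1.34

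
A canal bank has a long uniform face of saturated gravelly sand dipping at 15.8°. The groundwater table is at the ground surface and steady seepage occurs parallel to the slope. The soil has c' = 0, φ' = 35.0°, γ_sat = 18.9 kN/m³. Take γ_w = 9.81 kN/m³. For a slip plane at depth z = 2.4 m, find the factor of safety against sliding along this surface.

FS = 1.19

With seepage parallel to the slope and the water table at the surface, the effective normal stress on the slip plane uses the buoyant unit weight γ' = γ_sat − γ_w while the driving shear stress uses γ_sat:
FS = [c' + γ' z cos²β tanφ'] / [γ_sat z sinβ cosβ]
(For c' = 0 this reduces to FS = (γ'/γ_sat)·tanφ'/tanβ.)
γ' = 18.9 − 9.81 = 9.09 kN/m³
Numerator = 0.0 + 9.09·2.4·cos²15.8°·tan35.0° = 0.0 + 9.09·2.4·0.9259·0.7002 = 14.143 kPa
Denominator = 18.9·2.4·sin15.8°·cos15.8° = 18.9·2.4·0.2723·0.9622 = 11.884 kPa
FS = 14.143 / 11.884 = 1.190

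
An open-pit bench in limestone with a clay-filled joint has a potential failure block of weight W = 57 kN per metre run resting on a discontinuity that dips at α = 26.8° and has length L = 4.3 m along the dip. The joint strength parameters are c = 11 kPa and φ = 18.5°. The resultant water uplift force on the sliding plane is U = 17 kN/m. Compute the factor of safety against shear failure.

FS = 2.28

Resolving the block weight along and normal to the plane and applying the Mohr–Coulomb strength on the joint:
N' = W cosα − U = 57·cos26.8° − 17 = 33.9 kN/m
Driving force T = W sinα = 57·sin26.8° = 25.7 kN/m
Resisting force R = c·L + N'·tanφ = 11·4.3 + 33.9·tan18.5° = 47.3 + 11.3 = 58.6 kN/m
FS = R / T = 58.6 / 25.7 = 2.282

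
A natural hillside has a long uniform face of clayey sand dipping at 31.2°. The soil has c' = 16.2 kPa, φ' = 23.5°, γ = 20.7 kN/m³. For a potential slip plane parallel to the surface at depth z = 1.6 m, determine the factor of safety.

For an infinite slope with a slip plane parallel to the surface (no pore pressure): FS = [c' + γz cos²β tanφ'] / [γz sinβ cosβ].
γz = 20.7·1.6 = 33.12 kN/m²
Numerator = 16.2 + 33.12·cos²31.2°·tan23.5° = 16.2 + 33.12·0.7316·0.4348 = 26.736 kPa
Denominator = 33.12·sin31.2°·cos31.2° = 33.12·0.5180·0.8554 = 14.676 kPa
FS = 26.736 / 14.676 = 1.822

FS = 1.82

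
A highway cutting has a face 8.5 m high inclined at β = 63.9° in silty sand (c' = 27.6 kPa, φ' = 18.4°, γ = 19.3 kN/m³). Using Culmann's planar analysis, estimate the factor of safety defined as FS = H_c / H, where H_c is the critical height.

FS = 1.92

H_c = (4c'/γ) · sinβ cosφ' / [1 − cos(β − φ')]
    = (4·27.6/19.3) · sin63.9°·cos18.4° / [1 − cos45.5°]
    = 5.720 · 0.8521 / 0.2991 = 16.30 m
FS = H_c / H = 16.30 / 8.5 = 1.917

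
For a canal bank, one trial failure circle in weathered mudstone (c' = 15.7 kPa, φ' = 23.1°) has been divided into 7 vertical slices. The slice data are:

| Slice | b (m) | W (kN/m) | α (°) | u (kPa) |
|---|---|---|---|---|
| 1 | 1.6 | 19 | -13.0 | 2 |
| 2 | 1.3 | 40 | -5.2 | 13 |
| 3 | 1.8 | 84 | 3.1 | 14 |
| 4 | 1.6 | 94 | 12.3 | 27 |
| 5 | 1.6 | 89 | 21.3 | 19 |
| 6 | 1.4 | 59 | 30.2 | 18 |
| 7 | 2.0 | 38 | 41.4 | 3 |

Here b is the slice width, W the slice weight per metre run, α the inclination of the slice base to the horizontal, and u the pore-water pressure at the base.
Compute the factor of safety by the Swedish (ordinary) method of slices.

FS = 2.85

Ordinary method of slices: FS = Σ[c'·Δl_i + (W_i cosα_i − u_i·Δl_i)·tanφ'] / Σ W_i sinα_i, with Δl_i = b_i / cosα_i.
Slice 1: Δl = 1.6/cos(-13.0°) = 1.642 m; N'_1 = 19·cos(-13.0°) − 2·1.642 = 15.2; c'Δl = 25.78; W sinα = -4.3
Slice 2: Δl = 1.3/cos(-5.2°) = 1.305 m; N'_2 = 40·cos(-5.2°) − 13·1.305 = 22.9; c'Δl = 20.49; W sinα = -3.6
Slice 3: Δl = 1.8/cos3.1° = 1.803 m; N'_3 = 84·cos3.1° − 14·1.803 = 58.6; c'Δl = 28.30; W sinα = 4.5
Slice 4: Δl = 1.6/cos12.3° = 1.638 m; N'_4 = 94·cos12.3° − 27·1.638 = 47.6; c'Δl = 25.71; W sinα = 20.0
Slice 5: Δl = 1.6/cos21.3° = 1.717 m; N'_5 = 89·cos21.3° − 19·1.717 = 50.3; c'Δl = 26.96; W sinα = 32.3
Slice 6: Δl = 1.4/cos30.2° = 1.620 m; N'_6 = 59·cos30.2° − 18·1.620 = 21.8; c'Δl = 25.43; W sinα = 29.7
Slice 7: Δl = 2.0/cos41.4° = 2.666 m; N'_7 = 38·cos41.4° − 3·2.666 = 20.5; c'Δl = 41.86; W sinα = 25.1
Σc'Δl = 194.5 kN/m; ΣN' = 237.0 kN/m; ΣW sinα = 103.8 kN/m
Resisting = 194.5 + 237.0·tan23.1° = 194.5 + 101.1 = 295.6 kN/m
FS = 295.6 / 103.8 = 2.848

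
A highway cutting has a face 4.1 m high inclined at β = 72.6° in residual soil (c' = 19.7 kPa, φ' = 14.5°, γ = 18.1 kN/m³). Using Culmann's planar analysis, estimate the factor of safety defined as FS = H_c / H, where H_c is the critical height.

FS = 2.08

H_c = (4c'/γ) · sinβ cosφ' / [1 − cos(β − φ')]
    = (4·19.7/18.1) · sin72.6°·cos14.5° / [1 − cos58.1°]
    = 4.354 · 0.9238 / 0.4716 = 8.53 m
FS = H_c / H = 8.53 / 4.1 = 2.080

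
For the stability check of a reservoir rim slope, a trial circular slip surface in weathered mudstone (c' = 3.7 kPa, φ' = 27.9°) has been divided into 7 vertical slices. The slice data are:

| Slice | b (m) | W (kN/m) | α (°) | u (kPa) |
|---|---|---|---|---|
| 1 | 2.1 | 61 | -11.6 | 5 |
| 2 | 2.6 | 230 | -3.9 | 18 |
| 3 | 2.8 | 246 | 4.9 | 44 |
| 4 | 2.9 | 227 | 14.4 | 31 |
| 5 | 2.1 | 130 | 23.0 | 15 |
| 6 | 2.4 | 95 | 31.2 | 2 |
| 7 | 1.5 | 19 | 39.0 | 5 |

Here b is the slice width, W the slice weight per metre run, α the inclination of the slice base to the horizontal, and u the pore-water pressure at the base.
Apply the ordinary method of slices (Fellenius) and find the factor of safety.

Ordinary method of slices: FS = Σ[c'·Δl_i + (W_i cosα_i − u_i·Δl_i)·tanφ'] / Σ W_i sinα_i, with Δl_i = b_i / cosα_i.
Slice 1: Δl = 2.1/cos(-11.6°) = 2.144 m; N'_1 = 61·cos(-11.6°) − 5·2.144 = 49.0; c'Δl = 7.93; W sinα = -12.3
Slice 2: Δl = 2.6/cos(-3.9°) = 2.606 m; N'_2 = 230·cos(-3.9°) − 18·2.606 = 182.6; c'Δl = 9.64; W sinα = -15.6
Slice 3: Δl = 2.8/cos4.9° = 2.810 m; N'_3 = 246·cos4.9° − 44·2.810 = 121.4; c'Δl = 10.40; W sinα = 21.0
Slice 4: Δl = 2.9/cos14.4° = 2.994 m; N'_4 = 227·cos14.4° − 31·2.994 = 127.1; c'Δl = 11.08; W sinα = 56.5
Slice 5: Δl = 2.1/cos23.0° = 2.281 m; N'_5 = 130·cos23.0° − 15·2.281 = 85.4; c'Δl = 8.44; W sinα = 50.8
Slice 6: Δl = 2.4/cos31.2° = 2.806 m; N'_6 = 95·cos31.2° − 2·2.806 = 75.6; c'Δl = 10.38; W sinα = 49.2
Slice 7: Δl = 1.5/cos39.0° = 1.930 m; N'_7 = 19·cos39.0° − 5·1.930 = 5.1; c'Δl = 7.14; W sinα = 12.0
Σc'Δl = 65.0 kN/m; ΣN' = 646.3 kN/m; ΣW sinα = 161.5 kN/m
Resisting = 65.0 + 646.3·tan27.9° = 65.0 + 342.2 = 407.2 kN/m
FS = 407.2 / 161.5 = 2.521

FS = 2.52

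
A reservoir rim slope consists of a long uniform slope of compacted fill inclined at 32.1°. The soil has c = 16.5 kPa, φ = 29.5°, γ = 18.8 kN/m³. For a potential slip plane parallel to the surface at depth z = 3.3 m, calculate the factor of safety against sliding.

FS = 1.49

For an infinite slope with a slip plane parallel to the surface (no pore pressure): FS = [c + γz cos²β tanφ] / [γz sinβ cosβ].
γz = 18.8·3.3 = 62.04 kN/m²
Numerator = 16.5 + 62.04·cos²32.1°·tan29.5° = 16.5 + 62.04·0.7176·0.5658 = 41.689 kPa
Denominator = 62.04·sin32.1°·cos32.1° = 62.04·0.5314·0.8471 = 27.928 kPa
FS = 41.689 / 27.928 = 1.493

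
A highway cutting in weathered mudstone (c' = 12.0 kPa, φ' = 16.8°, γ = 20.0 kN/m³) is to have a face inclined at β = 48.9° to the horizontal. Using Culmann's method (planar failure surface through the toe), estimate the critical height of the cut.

H_c = 11.33 m

Culmann's analysis gives the critical failure plane at α_cr = (β + φ')/2 = (48.9 + 16.8)/2 = 32.9°, and the critical height
H_c = (4c'/γ) · sinβ cosφ' / [1 − cos(β − φ')]
    = (4·12.0/20.0) · sin48.9°·cos16.8° / [1 − cos(32.1°)]
    = 2.400 · 0.7536·0.9573 / [1 − 0.8471]
    = 2.400 · 0.7214 / 0.1529
    = 11.33 m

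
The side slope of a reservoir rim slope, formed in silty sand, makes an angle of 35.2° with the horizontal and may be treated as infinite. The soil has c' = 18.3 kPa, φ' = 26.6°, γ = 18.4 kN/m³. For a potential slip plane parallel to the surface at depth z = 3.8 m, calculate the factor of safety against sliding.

For an infinite slope with a slip plane parallel to the surface (no pore pressure): FS = [c' + γz cos²β tanφ'] / [γz sinβ cosβ].
γz = 18.4·3.8 = 69.92 kN/m²
Numerator = 18.3 + 69.92·cos²35.2°·tan26.6° = 18.3 + 69.92·0.6677·0.5008 = 41.679 kPa
Denominator = 69.92·sin35.2°·cos35.2° = 69.92·0.5764·0.8171 = 32.934 kPa
FS = 41.679 / 32.934 = 1.266

FS = 1.27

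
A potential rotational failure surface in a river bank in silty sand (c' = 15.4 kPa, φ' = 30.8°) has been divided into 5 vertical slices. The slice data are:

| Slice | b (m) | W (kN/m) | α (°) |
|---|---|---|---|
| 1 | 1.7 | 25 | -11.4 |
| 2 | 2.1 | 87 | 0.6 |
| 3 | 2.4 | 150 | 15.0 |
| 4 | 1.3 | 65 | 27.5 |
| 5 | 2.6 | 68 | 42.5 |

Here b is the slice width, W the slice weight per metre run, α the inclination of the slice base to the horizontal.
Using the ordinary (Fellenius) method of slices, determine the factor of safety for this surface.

FS = 3.53

Ordinary method of slices: FS = Σ[c'·Δl_i + (W_i cosα_i)·tanφ'] / Σ W_i sinα_i, with Δl_i = b_i / cosα_i.
Slice 1: Δl = 1.7/cos(-11.4°) = 1.734 m; N'_1 = 25·cos(-11.4°) = 24.5; c'Δl = 26.71; W sinα = -4.9
Slice 2: Δl = 2.1/cos0.6° = 2.100 m; N'_2 = 87·cos0.6° = 87.0; c'Δl = 32.34; W sinα = 0.9
Slice 3: Δl = 2.4/cos15.0° = 2.485 m; N'_3 = 150·cos15.0° = 144.9; c'Δl = 38.26; W sinα = 38.8
Slice 4: Δl = 1.3/cos27.5° = 1.466 m; N'_4 = 65·cos27.5° = 57.7; c'Δl = 22.57; W sinα = 30.0
Slice 5: Δl = 2.6/cos42.5° = 3.526 m; N'_5 = 68·cos42.5° = 50.1; c'Δl = 54.31; W sinα = 45.9
Σc'Δl = 174.2 kN/m; ΣN' = 364.2 kN/m; ΣW sinα = 110.7 kN/m
Resisting = 174.2 + 364.2·tan30.8° = 174.2 + 217.1 = 391.3 kN/m
FS = 391.3 / 110.7 = 3.533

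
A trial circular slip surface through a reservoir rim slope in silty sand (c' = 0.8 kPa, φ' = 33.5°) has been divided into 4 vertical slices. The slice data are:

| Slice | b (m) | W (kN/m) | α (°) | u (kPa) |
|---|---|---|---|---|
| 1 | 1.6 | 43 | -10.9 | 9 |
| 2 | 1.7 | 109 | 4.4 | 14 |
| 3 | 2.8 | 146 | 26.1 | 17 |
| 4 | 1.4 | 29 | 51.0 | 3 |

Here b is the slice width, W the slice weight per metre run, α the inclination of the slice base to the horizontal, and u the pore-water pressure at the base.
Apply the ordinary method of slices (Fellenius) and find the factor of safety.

FS = 1.62

Ordinary method of slices: FS = Σ[c'·Δl_i + (W_i cosα_i − u_i·Δl_i)·tanφ'] / Σ W_i sinα_i, with Δl_i = b_i / cosα_i.
Slice 1: Δl = 1.6/cos(-10.9°) = 1.629 m; N'_1 = 43·cos(-10.9°) − 9·1.629 = 27.6; c'Δl = 1.30; W sinα = -8.1
Slice 2: Δl = 1.7/cos4.4° = 1.705 m; N'_2 = 109·cos4.4° − 14·1.705 = 84.8; c'Δl = 1.36; W sinα = 8.4
Slice 3: Δl = 2.8/cos26.1° = 3.118 m; N'_3 = 146·cos26.1° − 17·3.118 = 78.1; c'Δl = 2.49; W sinα = 64.2
Slice 4: Δl = 1.4/cos51.0° = 2.225 m; N'_4 = 29·cos51.0° − 3·2.225 = 11.6; c'Δl = 1.78; W sinα = 22.5
Σc'Δl = 6.9 kN/m; ΣN' = 202.1 kN/m; ΣW sinα = 87.0 kN/m
Resisting = 6.9 + 202.1·tan33.5° = 6.9 + 133.7 = 140.7 kN/m
FS = 140.7 / 87.0 = 1.617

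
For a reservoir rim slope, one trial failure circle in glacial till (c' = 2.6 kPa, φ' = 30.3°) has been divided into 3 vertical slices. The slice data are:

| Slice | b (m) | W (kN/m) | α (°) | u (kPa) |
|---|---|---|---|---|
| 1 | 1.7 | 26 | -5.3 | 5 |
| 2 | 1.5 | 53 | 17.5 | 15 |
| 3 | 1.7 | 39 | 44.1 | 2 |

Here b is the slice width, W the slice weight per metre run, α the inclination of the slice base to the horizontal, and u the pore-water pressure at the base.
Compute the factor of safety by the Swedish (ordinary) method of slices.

FS = 1.33

Ordinary method of slices: FS = Σ[c'·Δl_i + (W_i cosα_i − u_i·Δl_i)·tanφ'] / Σ W_i sinα_i, with Δl_i = b_i / cosα_i.
Slice 1: Δl = 1.7/cos(-5.3°) = 1.707 m; N'_1 = 26·cos(-5.3°) − 5·1.707 = 17.4; c'Δl = 4.44; W sinα = -2.4
Slice 2: Δl = 1.5/cos17.5° = 1.573 m; N'_2 = 53·cos17.5° − 15·1.573 = 27.0; c'Δl = 4.09; W sinα = 15.9
Slice 3: Δl = 1.7/cos44.1° = 2.367 m; N'_3 = 39·cos44.1° − 2·2.367 = 23.3; c'Δl = 6.15; W sinα = 27.1
Σc'Δl = 14.7 kN/m; ΣN' = 67.6 kN/m; ΣW sinα = 40.7 kN/m
Resisting = 14.7 + 67.6·tan30.3° = 14.7 + 39.5 = 54.2 kN/m
FS = 54.2 / 40.7 = 1.332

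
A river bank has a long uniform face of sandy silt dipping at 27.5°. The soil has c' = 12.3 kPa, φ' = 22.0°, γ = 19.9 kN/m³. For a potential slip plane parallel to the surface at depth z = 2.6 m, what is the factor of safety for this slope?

For an infinite slope with a slip plane parallel to the surface (no pore pressure): FS = [c' + γz cos²β tanφ'] / [γz sinβ cosβ].
γz = 19.9·2.6 = 51.74 kN/m²
Numerator = 12.3 + 51.74·cos²27.5°·tan22.0° = 12.3 + 51.74·0.7868·0.4040 = 28.747 kPa
Denominator = 51.74·sin27.5°·cos27.5° = 51.74·0.4617·0.8870 = 21.191 kPa
FS = 28.747 / 21.191 = 1.357

FS = 1.36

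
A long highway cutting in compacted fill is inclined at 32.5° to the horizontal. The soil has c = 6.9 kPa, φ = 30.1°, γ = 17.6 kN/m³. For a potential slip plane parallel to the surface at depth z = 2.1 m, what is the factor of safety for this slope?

FS = 1.32

For an infinite slope with a slip plane parallel to the surface (no pore pressure): FS = [c + γz cos²β tanφ] / [γz sinβ cosβ].
γz = 17.6·2.1 = 36.96 kN/m²
Numerator = 6.9 + 36.96·cos²32.5°·tan30.1° = 6.9 + 36.96·0.7113·0.5797 = 22.140 kPa
Denominator = 36.96·sin32.5°·cos32.5° = 36.96·0.5373·0.8434 = 16.749 kPa
FS = 22.140 / 16.749 = 1.322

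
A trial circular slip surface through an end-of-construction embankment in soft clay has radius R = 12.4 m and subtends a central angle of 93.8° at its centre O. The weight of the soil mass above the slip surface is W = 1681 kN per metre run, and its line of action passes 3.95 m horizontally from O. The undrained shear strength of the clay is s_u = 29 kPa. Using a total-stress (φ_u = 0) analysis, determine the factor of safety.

FS = 1.10

Taking moments about the centre O, the resisting moment is provided by the undrained shear strength acting along the arc:
Arc length L_a = R·θ = 12.4·(93.8°·π/180) = 12.4·1.6371 = 20.30 m
M_R = s_u·L_a·R = 29·20.30·12.4 = 7300.0 kN·m/m
M_D = W·d = 1681·3.95 = 6640.0 kN·m/m
FS = M_R / M_D = 7300.0 / 6640.0 = 1.099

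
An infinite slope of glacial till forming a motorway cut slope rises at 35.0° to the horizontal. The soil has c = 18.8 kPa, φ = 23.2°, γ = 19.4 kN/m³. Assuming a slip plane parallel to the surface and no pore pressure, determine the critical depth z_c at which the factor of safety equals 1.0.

Setting FS = 1.00 in FS = [c + γz cos²β tanφ] / [γz sinβ cosβ] and solving for z:
z = c / [γ cosβ (FS·sinβ − cosβ·tanφ)]
  = 18.8 / [19.4·cos35.0°·(1.00·sin35.0° − cos35.0°·tan23.2°)]
  = 18.8 / [19.4·0.8192·(1.00·0.5736 − 0.8192·0.4286)]
  = 18.8 / 3.5357 = 5.317 m

z_c = 5.32 m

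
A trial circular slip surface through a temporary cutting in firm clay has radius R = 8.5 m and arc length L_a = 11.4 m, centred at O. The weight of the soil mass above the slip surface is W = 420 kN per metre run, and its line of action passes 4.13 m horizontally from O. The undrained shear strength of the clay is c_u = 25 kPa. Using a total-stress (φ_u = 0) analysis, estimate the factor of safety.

FS = 1.40

Taking moments about the centre O, the resisting moment is provided by the undrained shear strength acting along the arc:
M_R = c_u·L_a·R = 25·11.40·8.5 = 2422.5 kN·m/m
M_D = W·d = 420·4.13 = 1734.6 kN·m/m
FS = M_R / M_D = 2422.5 / 1734.6 = 1.397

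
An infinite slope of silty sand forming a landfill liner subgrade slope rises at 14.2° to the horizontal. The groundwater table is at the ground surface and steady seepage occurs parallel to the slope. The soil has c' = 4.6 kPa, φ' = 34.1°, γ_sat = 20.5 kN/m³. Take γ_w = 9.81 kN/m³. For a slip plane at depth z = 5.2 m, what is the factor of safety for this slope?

With seepage parallel to the slope and the water table at the surface, the effective normal stress on the slip plane uses the buoyant unit weight γ' = γ_sat − γ_w while the driving shear stress uses γ_sat:
FS = [c' + γ' z cos²β tanφ'] / [γ_sat z sinβ cosβ]
γ' = 20.5 − 9.81 = 10.69 kN/m³
Numerator = 4.6 + 10.69·5.2·cos²14.2°·tan34.1° = 4.6 + 10.69·5.2·0.9398·0.6771 = 39.971 kPa
Denominator = 20.5·5.2·sin14.2°·cos14.2° = 20.5·5.2·0.2453·0.9694 = 25.351 kPa
FS = 39.971 / 25.351 = 1.577

FS = 1.58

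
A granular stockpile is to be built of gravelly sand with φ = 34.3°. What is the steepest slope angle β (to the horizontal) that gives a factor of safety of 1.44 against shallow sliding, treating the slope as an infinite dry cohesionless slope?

For an infinite dry cohesionless slope FS = tanφ/tanβ, so tanβ = tanφ / FS.
tanβ = tan34.3° / 1.44 = 0.6822 / 1.44 = 0.4737
β = arctan(0.4737) = 25.35°

β = 25.3°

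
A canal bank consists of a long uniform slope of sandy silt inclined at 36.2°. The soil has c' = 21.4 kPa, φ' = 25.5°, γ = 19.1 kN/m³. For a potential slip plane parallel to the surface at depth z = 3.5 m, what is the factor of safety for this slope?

FS = 1.32

For an infinite slope with a slip plane parallel to the surface (no pore pressure): FS = [c' + γz cos²β tanφ'] / [γz sinβ cosβ].
γz = 19.1·3.5 = 66.85 kN/m²
Numerator = 21.4 + 66.85·cos²36.2°·tan25.5° = 21.4 + 66.85·0.6512·0.4770 = 42.164 kPa
Denominator = 66.85·sin36.2°·cos36.2° = 66.85·0.5906·0.8070 = 31.860 kPa
FS = 42.164 / 31.860 = 1.323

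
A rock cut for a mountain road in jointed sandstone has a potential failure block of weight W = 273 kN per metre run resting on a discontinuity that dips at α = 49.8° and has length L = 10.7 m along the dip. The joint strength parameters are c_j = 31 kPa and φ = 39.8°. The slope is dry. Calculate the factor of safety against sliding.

Resolving the block weight along and normal to the plane and applying the Mohr–Coulomb strength on the joint:
N' = W cosα = 273·cos49.8° = 176.2 kN/m
Driving force T = W sinα = 273·sin49.8° = 208.5 kN/m
Resisting force R = c_j·L + N'·tanφ = 31·10.7 + 176.2·tan39.8° = 331.7 + 146.8 = 478.5 kN/m
FS = R / T = 478.5 / 208.5 = 2.295

FS = 2.29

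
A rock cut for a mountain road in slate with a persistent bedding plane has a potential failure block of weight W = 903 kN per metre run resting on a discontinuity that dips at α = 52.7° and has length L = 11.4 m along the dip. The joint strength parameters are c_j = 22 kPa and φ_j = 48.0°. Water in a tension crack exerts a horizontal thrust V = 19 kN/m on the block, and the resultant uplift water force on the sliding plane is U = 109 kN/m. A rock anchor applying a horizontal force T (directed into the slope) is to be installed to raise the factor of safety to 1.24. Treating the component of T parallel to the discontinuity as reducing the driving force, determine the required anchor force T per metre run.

T = 113 kN/m

Resolving forces along and normal to the sliding plane, with the horizontal anchor force T adding T·sinα to the effective normal force and T·cosα acting up the plane against the driving force:
FS = [c_jL + (W cosα − U − V sinα + T sinα) tanφ_j] / [W sinα + V cosα − T cosα]
Without the anchor: N' = 423.1 kN/m, driving T_d = 729.8 kN/m, resisting R = 22·11.4 + 423.1·tan48.0° = 720.7 kN/m, FS = 0.99.
Setting FS = 1.24 and solving for T:
1.24·(729.8 − T cos52.7°) = 720.7 + T sin52.7°·tan48.0°
T·(sin52.7°·tan48.0° + 1.24·cos52.7°) = 1.24·729.8 − 720.7
T·(0.7955·1.1106 + 1.24·0.6060) = 905.0 − 720.7 = 184.3
T·1.6349 = 184.3
T = 112.7 kN/m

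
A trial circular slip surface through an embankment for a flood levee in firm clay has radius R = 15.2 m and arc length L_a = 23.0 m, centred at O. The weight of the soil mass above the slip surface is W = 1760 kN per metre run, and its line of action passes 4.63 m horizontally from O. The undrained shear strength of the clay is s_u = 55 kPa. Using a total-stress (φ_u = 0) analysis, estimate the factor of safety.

Taking moments about the centre O, the resisting moment is provided by the undrained shear strength acting along the arc:
M_R = s_u·L_a·R = 55·23.00·15.2 = 19228.0 kN·m/m
M_D = W·d = 1760·4.63 = 8148.8 kN·m/m
FS = M_R / M_D = 19228.0 / 8148.8 = 2.360

FS = 2.36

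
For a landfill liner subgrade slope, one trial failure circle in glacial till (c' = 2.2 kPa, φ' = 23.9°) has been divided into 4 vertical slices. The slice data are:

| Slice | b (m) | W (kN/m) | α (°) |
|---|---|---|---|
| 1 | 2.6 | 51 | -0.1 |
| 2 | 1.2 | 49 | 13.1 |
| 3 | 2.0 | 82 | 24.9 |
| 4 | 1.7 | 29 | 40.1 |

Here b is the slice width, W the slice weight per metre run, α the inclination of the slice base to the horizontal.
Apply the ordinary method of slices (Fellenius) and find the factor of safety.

FS = 1.63

Ordinary method of slices: FS = Σ[c'·Δl_i + (W_i cosα_i)·tanφ'] / Σ W_i sinα_i, with Δl_i = b_i / cosα_i.
Slice 1: Δl = 2.6/cos(-0.1°) = 2.600 m; N'_1 = 51·cos(-0.1°) = 51.0; c'Δl = 5.72; W sinα = -0.1
Slice 2: Δl = 1.2/cos13.1° = 1.232 m; N'_2 = 49·cos13.1° = 47.7; c'Δl = 2.71; W sinα = 11.1
Slice 3: Δl = 2.0/cos24.9° = 2.205 m; N'_3 = 82·cos24.9° = 74.4; c'Δl = 4.85; W sinα = 34.5
Slice 4: Δl = 1.7/cos40.1° = 2.222 m; N'_4 = 29·cos40.1° = 22.2; c'Δl = 4.89; W sinα = 18.7
Σc'Δl = 18.2 kN/m; ΣN' = 195.3 kN/m; ΣW sinα = 64.2 kN/m
Resisting = 18.2 + 195.3·tan23.9° = 18.2 + 86.5 = 104.7 kN/m
FS = 104.7 / 64.2 = 1.630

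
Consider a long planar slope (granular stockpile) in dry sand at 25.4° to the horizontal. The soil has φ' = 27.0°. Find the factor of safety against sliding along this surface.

FS = 1.07

For a dry cohesionless infinite slope the factor of safety is FS = tanφ' / tanβ.
FS = tan27.0° / tan25.4° = 0.5095 / 0.4748 = 1.073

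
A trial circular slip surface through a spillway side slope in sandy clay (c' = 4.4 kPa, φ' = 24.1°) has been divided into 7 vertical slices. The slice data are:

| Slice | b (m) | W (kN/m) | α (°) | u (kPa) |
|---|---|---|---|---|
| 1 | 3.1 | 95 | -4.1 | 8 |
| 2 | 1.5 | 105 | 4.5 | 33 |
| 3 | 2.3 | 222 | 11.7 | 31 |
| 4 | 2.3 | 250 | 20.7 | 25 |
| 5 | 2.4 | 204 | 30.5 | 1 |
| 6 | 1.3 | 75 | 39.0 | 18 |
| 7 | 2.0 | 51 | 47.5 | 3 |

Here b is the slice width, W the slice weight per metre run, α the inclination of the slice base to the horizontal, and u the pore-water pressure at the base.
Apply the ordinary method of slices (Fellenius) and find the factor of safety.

FS = 1.15

Ordinary method of slices: FS = Σ[c'·Δl_i + (W_i cosα_i − u_i·Δl_i)·tanφ'] / Σ W_i sinα_i, with Δl_i = b_i / cosα_i.
Slice 1: Δl = 3.1/cos(-4.1°) = 3.108 m; N'_1 = 95·cos(-4.1°) − 8·3.108 = 69.9; c'Δl = 13.67; W sinα = -6.8
Slice 2: Δl = 1.5/cos4.5° = 1.505 m; N'_2 = 105·cos4.5° − 33·1.505 = 55.0; c'Δl = 6.62; W sinα = 8.2
Slice 3: Δl = 2.3/cos11.7° = 2.349 m; N'_3 = 222·cos11.7° − 31·2.349 = 144.6; c'Δl = 10.33; W sinα = 45.0
Slice 4: Δl = 2.3/cos20.7° = 2.459 m; N'_4 = 250·cos20.7° − 25·2.459 = 172.4; c'Δl = 10.82; W sinα = 88.4
Slice 5: Δl = 2.4/cos30.5° = 2.785 m; N'_5 = 204·cos30.5° − 1·2.785 = 173.0; c'Δl = 12.26; W sinα = 103.5
Slice 6: Δl = 1.3/cos39.0° = 1.673 m; N'_6 = 75·cos39.0° − 18·1.673 = 28.2; c'Δl = 7.36; W sinα = 47.2
Slice 7: Δl = 2.0/cos47.5° = 2.960 m; N'_7 = 51·cos47.5° − 3·2.960 = 25.6; c'Δl = 13.03; W sinα = 37.6
Σc'Δl = 74.1 kN/m; ΣN' = 668.6 kN/m; ΣW sinα = 323.2 kN/m
Resisting = 74.1 + 668.6·tan24.1° = 74.1 + 299.1 = 373.2 kN/m
FS = 373.2 / 323.2 = 1.155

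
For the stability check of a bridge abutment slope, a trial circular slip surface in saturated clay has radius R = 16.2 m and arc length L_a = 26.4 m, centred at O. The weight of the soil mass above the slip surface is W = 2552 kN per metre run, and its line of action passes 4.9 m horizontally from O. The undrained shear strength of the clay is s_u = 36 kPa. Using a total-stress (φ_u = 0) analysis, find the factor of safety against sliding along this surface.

Taking moments about the centre O, the resisting moment is provided by the undrained shear strength acting along the arc:
M_R = s_u·L_a·R = 36·26.40·16.2 = 15396.5 kN·m/m
M_D = W·d = 2552·4.9 = 12504.8 kN·m/m
FS = M_R / M_D = 15396.5 / 12504.8 = 1.231

FS = 1.23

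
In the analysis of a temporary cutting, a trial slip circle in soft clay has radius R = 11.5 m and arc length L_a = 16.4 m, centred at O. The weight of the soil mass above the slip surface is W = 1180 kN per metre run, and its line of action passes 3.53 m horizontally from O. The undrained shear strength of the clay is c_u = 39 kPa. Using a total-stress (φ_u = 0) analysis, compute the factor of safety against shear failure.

FS = 1.77

Taking moments about the centre O, the resisting moment is provided by the undrained shear strength acting along the arc:
M_R = c_u·L_a·R = 39·16.40·11.5 = 7355.4 kN·m/m
M_D = W·d = 1180·3.53 = 4165.4 kN·m/m
FS = M_R / M_D = 7355.4 / 4165.4 = 1.766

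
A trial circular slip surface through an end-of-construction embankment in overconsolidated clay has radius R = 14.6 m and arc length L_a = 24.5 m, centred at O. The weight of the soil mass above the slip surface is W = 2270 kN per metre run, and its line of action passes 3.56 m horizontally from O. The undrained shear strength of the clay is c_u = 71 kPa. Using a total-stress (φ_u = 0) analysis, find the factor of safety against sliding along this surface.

Taking moments about the centre O, the resisting moment is provided by the undrained shear strength acting along the arc:
M_R = c_u·L_a·R = 71·24.50·14.6 = 25396.7 kN·m/m
M_D = W·d = 2270·3.56 = 8081.2 kN·m/m
FS = M_R / M_D = 25396.7 / 8081.2 = 3.143

FS = 3.14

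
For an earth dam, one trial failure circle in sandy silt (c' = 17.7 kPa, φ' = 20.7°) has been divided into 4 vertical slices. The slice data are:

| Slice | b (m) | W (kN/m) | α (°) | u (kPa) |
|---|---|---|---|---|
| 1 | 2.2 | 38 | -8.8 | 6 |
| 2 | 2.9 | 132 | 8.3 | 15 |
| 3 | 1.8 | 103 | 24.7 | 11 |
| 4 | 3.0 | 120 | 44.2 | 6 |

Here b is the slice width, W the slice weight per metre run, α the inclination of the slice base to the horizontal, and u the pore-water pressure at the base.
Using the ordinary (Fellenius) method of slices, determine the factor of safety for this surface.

Ordinary method of slices: FS = Σ[c'·Δl_i + (W_i cosα_i − u_i·Δl_i)·tanφ'] / Σ W_i sinα_i, with Δl_i = b_i / cosα_i.
Slice 1: Δl = 2.2/cos(-8.8°) = 2.226 m; N'_1 = 38·cos(-8.8°) − 6·2.226 = 24.2; c'Δl = 39.40; W sinα = -5.8
Slice 2: Δl = 2.9/cos8.3° = 2.931 m; N'_2 = 132·cos8.3° − 15·2.931 = 86.7; c'Δl = 51.87; W sinα = 19.1
Slice 3: Δl = 1.8/cos24.7° = 1.981 m; N'_3 = 103·cos24.7° − 11·1.981 = 71.8; c'Δl = 35.07; W sinα = 43.0
Slice 4: Δl = 3.0/cos44.2° = 4.185 m; N'_4 = 120·cos44.2° − 6·4.185 = 60.9; c'Δl = 74.07; W sinα = 83.7
Σc'Δl = 200.4 kN/m; ΣN' = 243.6 kN/m; ΣW sinα = 139.9 kN/m
Resisting = 200.4 + 243.6·tan20.7° = 200.4 + 92.0 = 292.4 kN/m
FS = 292.4 / 139.9 = 2.090

FS = 2.09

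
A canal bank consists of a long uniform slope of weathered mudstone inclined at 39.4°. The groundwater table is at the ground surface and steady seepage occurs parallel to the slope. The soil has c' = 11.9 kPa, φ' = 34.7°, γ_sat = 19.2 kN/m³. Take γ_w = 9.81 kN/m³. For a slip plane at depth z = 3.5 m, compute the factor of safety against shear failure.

With seepage parallel to the slope and the water table at the surface, the effective normal stress on the slip plane uses the buoyant unit weight γ' = γ_sat − γ_w while the driving shear stress uses γ_sat:
FS = [c' + γ' z cos²β tanφ'] / [γ_sat z sinβ cosβ]
γ' = 19.2 − 9.81 = 9.39 kN/m³
Numerator = 11.9 + 9.39·3.5·cos²39.4°·tan34.7° = 11.9 + 9.39·3.5·0.5971·0.6924 = 25.488 kPa
Denominator = 19.2·3.5·sin39.4°·cos39.4° = 19.2·3.5·0.6347·0.7727 = 32.960 kPa
FS = 25.488 / 32.960 = 0.773

FS = 0.77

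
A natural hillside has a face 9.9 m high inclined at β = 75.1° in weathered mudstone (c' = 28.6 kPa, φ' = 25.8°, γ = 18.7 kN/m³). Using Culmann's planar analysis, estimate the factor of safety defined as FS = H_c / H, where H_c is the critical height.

H_c = (4c'/γ) · sinβ cosφ' / [1 − cos(β − φ')]
    = (4·28.6/18.7) · sin75.1°·cos25.8° / [1 − cos49.3°]
    = 6.118 · 0.8700 / 0.3479 = 15.30 m
FS = H_c / H = 15.30 / 9.9 = 1.545

FS = 1.55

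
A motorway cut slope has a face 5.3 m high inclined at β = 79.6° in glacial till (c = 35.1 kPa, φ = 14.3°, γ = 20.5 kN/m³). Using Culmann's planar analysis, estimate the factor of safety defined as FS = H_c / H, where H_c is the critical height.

FS = 2.12

H_c = (4c/γ) · sinβ cosφ / [1 − cos(β − φ)]
    = (4·35.1/20.5) · sin79.6°·cos14.3° / [1 − cos65.3°]
    = 6.849 · 0.9531 / 0.5821 = 11.21 m
FS = H_c / H = 11.21 / 5.3 = 2.116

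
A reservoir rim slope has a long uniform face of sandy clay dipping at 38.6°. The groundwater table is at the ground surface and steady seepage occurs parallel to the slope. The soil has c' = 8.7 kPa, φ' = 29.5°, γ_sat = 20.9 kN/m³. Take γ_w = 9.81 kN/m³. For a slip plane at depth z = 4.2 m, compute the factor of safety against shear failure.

With seepage parallel to the slope and the water table at the surface, the effective normal stress on the slip plane uses the buoyant unit weight γ' = γ_sat − γ_w while the driving shear stress uses γ_sat:
FS = [c' + γ' z cos²β tanφ'] / [γ_sat z sinβ cosβ]
γ' = 20.9 − 9.81 = 11.09 kN/m³
Numerator = 8.7 + 11.09·4.2·cos²38.6°·tan29.5° = 8.7 + 11.09·4.2·0.6108·0.5658 = 24.795 kPa
Denominator = 20.9·4.2·sin38.6°·cos38.6° = 20.9·4.2·0.6239·0.7815 = 42.799 kPa
FS = 24.795 / 42.799 = 0.579

FS = 0.58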